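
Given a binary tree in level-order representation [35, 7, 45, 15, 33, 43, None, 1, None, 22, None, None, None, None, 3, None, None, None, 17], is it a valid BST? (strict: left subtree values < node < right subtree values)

Level-order array: [35, 7, 45, 15, 33, 43, None, 1, None, 22, None, None, None, None, 3, None, None, None, 17]
Validate using subtree bounds (lo, hi): at each node, require lo < value < hi,
then recurse left with hi=value and right with lo=value.
Preorder trace (stopping at first violation):
  at node 35 with bounds (-inf, +inf): OK
  at node 7 with bounds (-inf, 35): OK
  at node 15 with bounds (-inf, 7): VIOLATION
Node 15 violates its bound: not (-inf < 15 < 7).
Result: Not a valid BST


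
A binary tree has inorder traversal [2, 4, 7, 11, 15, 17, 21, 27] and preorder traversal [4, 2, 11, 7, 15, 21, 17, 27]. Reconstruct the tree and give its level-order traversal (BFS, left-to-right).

Inorder:  [2, 4, 7, 11, 15, 17, 21, 27]
Preorder: [4, 2, 11, 7, 15, 21, 17, 27]
Algorithm: preorder visits root first, so consume preorder in order;
for each root, split the current inorder slice at that value into
left-subtree inorder and right-subtree inorder, then recurse.
Recursive splits:
  root=4; inorder splits into left=[2], right=[7, 11, 15, 17, 21, 27]
  root=2; inorder splits into left=[], right=[]
  root=11; inorder splits into left=[7], right=[15, 17, 21, 27]
  root=7; inorder splits into left=[], right=[]
  root=15; inorder splits into left=[], right=[17, 21, 27]
  root=21; inorder splits into left=[17], right=[27]
  root=17; inorder splits into left=[], right=[]
  root=27; inorder splits into left=[], right=[]
Reconstructed level-order: [4, 2, 11, 7, 15, 21, 17, 27]


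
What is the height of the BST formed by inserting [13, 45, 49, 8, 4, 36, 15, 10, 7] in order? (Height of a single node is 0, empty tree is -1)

Insertion order: [13, 45, 49, 8, 4, 36, 15, 10, 7]
Tree (level-order array): [13, 8, 45, 4, 10, 36, 49, None, 7, None, None, 15]
Compute height bottom-up (empty subtree = -1):
  height(7) = 1 + max(-1, -1) = 0
  height(4) = 1 + max(-1, 0) = 1
  height(10) = 1 + max(-1, -1) = 0
  height(8) = 1 + max(1, 0) = 2
  height(15) = 1 + max(-1, -1) = 0
  height(36) = 1 + max(0, -1) = 1
  height(49) = 1 + max(-1, -1) = 0
  height(45) = 1 + max(1, 0) = 2
  height(13) = 1 + max(2, 2) = 3
Height = 3


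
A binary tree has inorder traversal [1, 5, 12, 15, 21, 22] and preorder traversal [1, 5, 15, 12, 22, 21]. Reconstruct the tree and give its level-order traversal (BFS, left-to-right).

Inorder:  [1, 5, 12, 15, 21, 22]
Preorder: [1, 5, 15, 12, 22, 21]
Algorithm: preorder visits root first, so consume preorder in order;
for each root, split the current inorder slice at that value into
left-subtree inorder and right-subtree inorder, then recurse.
Recursive splits:
  root=1; inorder splits into left=[], right=[5, 12, 15, 21, 22]
  root=5; inorder splits into left=[], right=[12, 15, 21, 22]
  root=15; inorder splits into left=[12], right=[21, 22]
  root=12; inorder splits into left=[], right=[]
  root=22; inorder splits into left=[21], right=[]
  root=21; inorder splits into left=[], right=[]
Reconstructed level-order: [1, 5, 15, 12, 22, 21]


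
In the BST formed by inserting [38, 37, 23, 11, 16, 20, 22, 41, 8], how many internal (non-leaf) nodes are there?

Tree built from: [38, 37, 23, 11, 16, 20, 22, 41, 8]
Tree (level-order array): [38, 37, 41, 23, None, None, None, 11, None, 8, 16, None, None, None, 20, None, 22]
Rule: An internal node has at least one child.
Per-node child counts:
  node 38: 2 child(ren)
  node 37: 1 child(ren)
  node 23: 1 child(ren)
  node 11: 2 child(ren)
  node 8: 0 child(ren)
  node 16: 1 child(ren)
  node 20: 1 child(ren)
  node 22: 0 child(ren)
  node 41: 0 child(ren)
Matching nodes: [38, 37, 23, 11, 16, 20]
Count of internal (non-leaf) nodes: 6


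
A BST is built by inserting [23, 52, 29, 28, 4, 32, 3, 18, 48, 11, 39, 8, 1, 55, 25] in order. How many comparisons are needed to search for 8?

Search path for 8: 23 -> 4 -> 18 -> 11 -> 8
Found: True
Comparisons: 5


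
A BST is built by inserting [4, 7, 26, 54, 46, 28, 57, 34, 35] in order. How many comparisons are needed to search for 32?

Search path for 32: 4 -> 7 -> 26 -> 54 -> 46 -> 28 -> 34
Found: False
Comparisons: 7


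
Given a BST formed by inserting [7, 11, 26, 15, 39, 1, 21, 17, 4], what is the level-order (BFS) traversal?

Tree insertion order: [7, 11, 26, 15, 39, 1, 21, 17, 4]
Tree (level-order array): [7, 1, 11, None, 4, None, 26, None, None, 15, 39, None, 21, None, None, 17]
BFS from the root, enqueuing left then right child of each popped node:
  queue [7] -> pop 7, enqueue [1, 11], visited so far: [7]
  queue [1, 11] -> pop 1, enqueue [4], visited so far: [7, 1]
  queue [11, 4] -> pop 11, enqueue [26], visited so far: [7, 1, 11]
  queue [4, 26] -> pop 4, enqueue [none], visited so far: [7, 1, 11, 4]
  queue [26] -> pop 26, enqueue [15, 39], visited so far: [7, 1, 11, 4, 26]
  queue [15, 39] -> pop 15, enqueue [21], visited so far: [7, 1, 11, 4, 26, 15]
  queue [39, 21] -> pop 39, enqueue [none], visited so far: [7, 1, 11, 4, 26, 15, 39]
  queue [21] -> pop 21, enqueue [17], visited so far: [7, 1, 11, 4, 26, 15, 39, 21]
  queue [17] -> pop 17, enqueue [none], visited so far: [7, 1, 11, 4, 26, 15, 39, 21, 17]
Result: [7, 1, 11, 4, 26, 15, 39, 21, 17]


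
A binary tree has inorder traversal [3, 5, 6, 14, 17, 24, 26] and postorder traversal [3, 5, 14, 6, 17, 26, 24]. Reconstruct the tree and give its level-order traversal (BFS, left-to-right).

Inorder:   [3, 5, 6, 14, 17, 24, 26]
Postorder: [3, 5, 14, 6, 17, 26, 24]
Algorithm: postorder visits root last, so walk postorder right-to-left;
each value is the root of the current inorder slice — split it at that
value, recurse on the right subtree first, then the left.
Recursive splits:
  root=24; inorder splits into left=[3, 5, 6, 14, 17], right=[26]
  root=26; inorder splits into left=[], right=[]
  root=17; inorder splits into left=[3, 5, 6, 14], right=[]
  root=6; inorder splits into left=[3, 5], right=[14]
  root=14; inorder splits into left=[], right=[]
  root=5; inorder splits into left=[3], right=[]
  root=3; inorder splits into left=[], right=[]
Reconstructed level-order: [24, 17, 26, 6, 5, 14, 3]


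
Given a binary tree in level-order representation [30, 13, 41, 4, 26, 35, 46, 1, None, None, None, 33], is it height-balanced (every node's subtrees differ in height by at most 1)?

Tree (level-order array): [30, 13, 41, 4, 26, 35, 46, 1, None, None, None, 33]
Definition: a tree is height-balanced if, at every node, |h(left) - h(right)| <= 1 (empty subtree has height -1).
Bottom-up per-node check:
  node 1: h_left=-1, h_right=-1, diff=0 [OK], height=0
  node 4: h_left=0, h_right=-1, diff=1 [OK], height=1
  node 26: h_left=-1, h_right=-1, diff=0 [OK], height=0
  node 13: h_left=1, h_right=0, diff=1 [OK], height=2
  node 33: h_left=-1, h_right=-1, diff=0 [OK], height=0
  node 35: h_left=0, h_right=-1, diff=1 [OK], height=1
  node 46: h_left=-1, h_right=-1, diff=0 [OK], height=0
  node 41: h_left=1, h_right=0, diff=1 [OK], height=2
  node 30: h_left=2, h_right=2, diff=0 [OK], height=3
All nodes satisfy the balance condition.
Result: Balanced


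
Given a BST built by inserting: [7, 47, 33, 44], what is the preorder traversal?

Tree insertion order: [7, 47, 33, 44]
Tree (level-order array): [7, None, 47, 33, None, None, 44]
Preorder traversal: [7, 47, 33, 44]


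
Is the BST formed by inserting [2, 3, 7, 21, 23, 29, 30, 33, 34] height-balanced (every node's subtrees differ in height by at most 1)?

Tree (level-order array): [2, None, 3, None, 7, None, 21, None, 23, None, 29, None, 30, None, 33, None, 34]
Definition: a tree is height-balanced if, at every node, |h(left) - h(right)| <= 1 (empty subtree has height -1).
Bottom-up per-node check:
  node 34: h_left=-1, h_right=-1, diff=0 [OK], height=0
  node 33: h_left=-1, h_right=0, diff=1 [OK], height=1
  node 30: h_left=-1, h_right=1, diff=2 [FAIL (|-1-1|=2 > 1)], height=2
  node 29: h_left=-1, h_right=2, diff=3 [FAIL (|-1-2|=3 > 1)], height=3
  node 23: h_left=-1, h_right=3, diff=4 [FAIL (|-1-3|=4 > 1)], height=4
  node 21: h_left=-1, h_right=4, diff=5 [FAIL (|-1-4|=5 > 1)], height=5
  node 7: h_left=-1, h_right=5, diff=6 [FAIL (|-1-5|=6 > 1)], height=6
  node 3: h_left=-1, h_right=6, diff=7 [FAIL (|-1-6|=7 > 1)], height=7
  node 2: h_left=-1, h_right=7, diff=8 [FAIL (|-1-7|=8 > 1)], height=8
Node 30 violates the condition: |-1 - 1| = 2 > 1.
Result: Not balanced


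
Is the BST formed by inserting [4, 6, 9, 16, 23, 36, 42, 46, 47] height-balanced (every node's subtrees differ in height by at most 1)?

Tree (level-order array): [4, None, 6, None, 9, None, 16, None, 23, None, 36, None, 42, None, 46, None, 47]
Definition: a tree is height-balanced if, at every node, |h(left) - h(right)| <= 1 (empty subtree has height -1).
Bottom-up per-node check:
  node 47: h_left=-1, h_right=-1, diff=0 [OK], height=0
  node 46: h_left=-1, h_right=0, diff=1 [OK], height=1
  node 42: h_left=-1, h_right=1, diff=2 [FAIL (|-1-1|=2 > 1)], height=2
  node 36: h_left=-1, h_right=2, diff=3 [FAIL (|-1-2|=3 > 1)], height=3
  node 23: h_left=-1, h_right=3, diff=4 [FAIL (|-1-3|=4 > 1)], height=4
  node 16: h_left=-1, h_right=4, diff=5 [FAIL (|-1-4|=5 > 1)], height=5
  node 9: h_left=-1, h_right=5, diff=6 [FAIL (|-1-5|=6 > 1)], height=6
  node 6: h_left=-1, h_right=6, diff=7 [FAIL (|-1-6|=7 > 1)], height=7
  node 4: h_left=-1, h_right=7, diff=8 [FAIL (|-1-7|=8 > 1)], height=8
Node 42 violates the condition: |-1 - 1| = 2 > 1.
Result: Not balanced


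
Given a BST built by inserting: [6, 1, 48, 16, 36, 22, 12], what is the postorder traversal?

Tree insertion order: [6, 1, 48, 16, 36, 22, 12]
Tree (level-order array): [6, 1, 48, None, None, 16, None, 12, 36, None, None, 22]
Postorder traversal: [1, 12, 22, 36, 16, 48, 6]


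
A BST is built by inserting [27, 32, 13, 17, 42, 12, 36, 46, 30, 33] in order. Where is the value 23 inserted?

Starting tree (level order): [27, 13, 32, 12, 17, 30, 42, None, None, None, None, None, None, 36, 46, 33]
Insertion path: 27 -> 13 -> 17
Result: insert 23 as right child of 17
Final tree (level order): [27, 13, 32, 12, 17, 30, 42, None, None, None, 23, None, None, 36, 46, None, None, 33]


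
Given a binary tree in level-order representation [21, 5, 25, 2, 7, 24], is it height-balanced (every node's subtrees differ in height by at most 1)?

Tree (level-order array): [21, 5, 25, 2, 7, 24]
Definition: a tree is height-balanced if, at every node, |h(left) - h(right)| <= 1 (empty subtree has height -1).
Bottom-up per-node check:
  node 2: h_left=-1, h_right=-1, diff=0 [OK], height=0
  node 7: h_left=-1, h_right=-1, diff=0 [OK], height=0
  node 5: h_left=0, h_right=0, diff=0 [OK], height=1
  node 24: h_left=-1, h_right=-1, diff=0 [OK], height=0
  node 25: h_left=0, h_right=-1, diff=1 [OK], height=1
  node 21: h_left=1, h_right=1, diff=0 [OK], height=2
All nodes satisfy the balance condition.
Result: Balanced


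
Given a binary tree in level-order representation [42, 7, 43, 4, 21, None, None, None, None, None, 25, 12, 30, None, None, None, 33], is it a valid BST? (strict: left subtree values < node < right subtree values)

Level-order array: [42, 7, 43, 4, 21, None, None, None, None, None, 25, 12, 30, None, None, None, 33]
Validate using subtree bounds (lo, hi): at each node, require lo < value < hi,
then recurse left with hi=value and right with lo=value.
Preorder trace (stopping at first violation):
  at node 42 with bounds (-inf, +inf): OK
  at node 7 with bounds (-inf, 42): OK
  at node 4 with bounds (-inf, 7): OK
  at node 21 with bounds (7, 42): OK
  at node 25 with bounds (21, 42): OK
  at node 12 with bounds (21, 25): VIOLATION
Node 12 violates its bound: not (21 < 12 < 25).
Result: Not a valid BST


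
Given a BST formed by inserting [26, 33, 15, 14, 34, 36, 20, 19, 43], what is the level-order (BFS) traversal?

Tree insertion order: [26, 33, 15, 14, 34, 36, 20, 19, 43]
Tree (level-order array): [26, 15, 33, 14, 20, None, 34, None, None, 19, None, None, 36, None, None, None, 43]
BFS from the root, enqueuing left then right child of each popped node:
  queue [26] -> pop 26, enqueue [15, 33], visited so far: [26]
  queue [15, 33] -> pop 15, enqueue [14, 20], visited so far: [26, 15]
  queue [33, 14, 20] -> pop 33, enqueue [34], visited so far: [26, 15, 33]
  queue [14, 20, 34] -> pop 14, enqueue [none], visited so far: [26, 15, 33, 14]
  queue [20, 34] -> pop 20, enqueue [19], visited so far: [26, 15, 33, 14, 20]
  queue [34, 19] -> pop 34, enqueue [36], visited so far: [26, 15, 33, 14, 20, 34]
  queue [19, 36] -> pop 19, enqueue [none], visited so far: [26, 15, 33, 14, 20, 34, 19]
  queue [36] -> pop 36, enqueue [43], visited so far: [26, 15, 33, 14, 20, 34, 19, 36]
  queue [43] -> pop 43, enqueue [none], visited so far: [26, 15, 33, 14, 20, 34, 19, 36, 43]
Result: [26, 15, 33, 14, 20, 34, 19, 36, 43]


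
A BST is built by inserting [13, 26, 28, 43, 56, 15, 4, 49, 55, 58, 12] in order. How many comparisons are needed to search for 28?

Search path for 28: 13 -> 26 -> 28
Found: True
Comparisons: 3


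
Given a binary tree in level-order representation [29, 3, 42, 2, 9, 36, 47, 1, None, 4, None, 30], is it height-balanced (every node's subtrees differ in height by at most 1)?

Tree (level-order array): [29, 3, 42, 2, 9, 36, 47, 1, None, 4, None, 30]
Definition: a tree is height-balanced if, at every node, |h(left) - h(right)| <= 1 (empty subtree has height -1).
Bottom-up per-node check:
  node 1: h_left=-1, h_right=-1, diff=0 [OK], height=0
  node 2: h_left=0, h_right=-1, diff=1 [OK], height=1
  node 4: h_left=-1, h_right=-1, diff=0 [OK], height=0
  node 9: h_left=0, h_right=-1, diff=1 [OK], height=1
  node 3: h_left=1, h_right=1, diff=0 [OK], height=2
  node 30: h_left=-1, h_right=-1, diff=0 [OK], height=0
  node 36: h_left=0, h_right=-1, diff=1 [OK], height=1
  node 47: h_left=-1, h_right=-1, diff=0 [OK], height=0
  node 42: h_left=1, h_right=0, diff=1 [OK], height=2
  node 29: h_left=2, h_right=2, diff=0 [OK], height=3
All nodes satisfy the balance condition.
Result: Balanced


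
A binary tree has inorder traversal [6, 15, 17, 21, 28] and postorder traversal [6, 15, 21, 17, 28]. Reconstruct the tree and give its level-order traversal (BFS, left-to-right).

Inorder:   [6, 15, 17, 21, 28]
Postorder: [6, 15, 21, 17, 28]
Algorithm: postorder visits root last, so walk postorder right-to-left;
each value is the root of the current inorder slice — split it at that
value, recurse on the right subtree first, then the left.
Recursive splits:
  root=28; inorder splits into left=[6, 15, 17, 21], right=[]
  root=17; inorder splits into left=[6, 15], right=[21]
  root=21; inorder splits into left=[], right=[]
  root=15; inorder splits into left=[6], right=[]
  root=6; inorder splits into left=[], right=[]
Reconstructed level-order: [28, 17, 15, 21, 6]


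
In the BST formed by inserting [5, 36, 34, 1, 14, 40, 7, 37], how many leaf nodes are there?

Tree built from: [5, 36, 34, 1, 14, 40, 7, 37]
Tree (level-order array): [5, 1, 36, None, None, 34, 40, 14, None, 37, None, 7]
Rule: A leaf has 0 children.
Per-node child counts:
  node 5: 2 child(ren)
  node 1: 0 child(ren)
  node 36: 2 child(ren)
  node 34: 1 child(ren)
  node 14: 1 child(ren)
  node 7: 0 child(ren)
  node 40: 1 child(ren)
  node 37: 0 child(ren)
Matching nodes: [1, 7, 37]
Count of leaf nodes: 3


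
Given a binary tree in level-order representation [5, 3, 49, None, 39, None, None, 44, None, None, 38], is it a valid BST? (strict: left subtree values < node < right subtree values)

Level-order array: [5, 3, 49, None, 39, None, None, 44, None, None, 38]
Validate using subtree bounds (lo, hi): at each node, require lo < value < hi,
then recurse left with hi=value and right with lo=value.
Preorder trace (stopping at first violation):
  at node 5 with bounds (-inf, +inf): OK
  at node 3 with bounds (-inf, 5): OK
  at node 39 with bounds (3, 5): VIOLATION
Node 39 violates its bound: not (3 < 39 < 5).
Result: Not a valid BST


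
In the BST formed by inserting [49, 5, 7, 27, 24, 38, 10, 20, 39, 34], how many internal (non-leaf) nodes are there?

Tree built from: [49, 5, 7, 27, 24, 38, 10, 20, 39, 34]
Tree (level-order array): [49, 5, None, None, 7, None, 27, 24, 38, 10, None, 34, 39, None, 20]
Rule: An internal node has at least one child.
Per-node child counts:
  node 49: 1 child(ren)
  node 5: 1 child(ren)
  node 7: 1 child(ren)
  node 27: 2 child(ren)
  node 24: 1 child(ren)
  node 10: 1 child(ren)
  node 20: 0 child(ren)
  node 38: 2 child(ren)
  node 34: 0 child(ren)
  node 39: 0 child(ren)
Matching nodes: [49, 5, 7, 27, 24, 10, 38]
Count of internal (non-leaf) nodes: 7


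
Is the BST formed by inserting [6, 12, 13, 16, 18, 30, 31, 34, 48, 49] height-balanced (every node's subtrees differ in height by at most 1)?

Tree (level-order array): [6, None, 12, None, 13, None, 16, None, 18, None, 30, None, 31, None, 34, None, 48, None, 49]
Definition: a tree is height-balanced if, at every node, |h(left) - h(right)| <= 1 (empty subtree has height -1).
Bottom-up per-node check:
  node 49: h_left=-1, h_right=-1, diff=0 [OK], height=0
  node 48: h_left=-1, h_right=0, diff=1 [OK], height=1
  node 34: h_left=-1, h_right=1, diff=2 [FAIL (|-1-1|=2 > 1)], height=2
  node 31: h_left=-1, h_right=2, diff=3 [FAIL (|-1-2|=3 > 1)], height=3
  node 30: h_left=-1, h_right=3, diff=4 [FAIL (|-1-3|=4 > 1)], height=4
  node 18: h_left=-1, h_right=4, diff=5 [FAIL (|-1-4|=5 > 1)], height=5
  node 16: h_left=-1, h_right=5, diff=6 [FAIL (|-1-5|=6 > 1)], height=6
  node 13: h_left=-1, h_right=6, diff=7 [FAIL (|-1-6|=7 > 1)], height=7
  node 12: h_left=-1, h_right=7, diff=8 [FAIL (|-1-7|=8 > 1)], height=8
  node 6: h_left=-1, h_right=8, diff=9 [FAIL (|-1-8|=9 > 1)], height=9
Node 34 violates the condition: |-1 - 1| = 2 > 1.
Result: Not balanced


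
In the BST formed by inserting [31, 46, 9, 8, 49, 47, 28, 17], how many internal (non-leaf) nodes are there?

Tree built from: [31, 46, 9, 8, 49, 47, 28, 17]
Tree (level-order array): [31, 9, 46, 8, 28, None, 49, None, None, 17, None, 47]
Rule: An internal node has at least one child.
Per-node child counts:
  node 31: 2 child(ren)
  node 9: 2 child(ren)
  node 8: 0 child(ren)
  node 28: 1 child(ren)
  node 17: 0 child(ren)
  node 46: 1 child(ren)
  node 49: 1 child(ren)
  node 47: 0 child(ren)
Matching nodes: [31, 9, 28, 46, 49]
Count of internal (non-leaf) nodes: 5


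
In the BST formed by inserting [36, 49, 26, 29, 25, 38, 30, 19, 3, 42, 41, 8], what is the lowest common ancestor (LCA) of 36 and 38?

Tree insertion order: [36, 49, 26, 29, 25, 38, 30, 19, 3, 42, 41, 8]
Tree (level-order array): [36, 26, 49, 25, 29, 38, None, 19, None, None, 30, None, 42, 3, None, None, None, 41, None, None, 8]
In a BST, the LCA of p=36, q=38 is the first node v on the
root-to-leaf path with p <= v <= q (go left if both < v, right if both > v).
Walk from root:
  at 36: 36 <= 36 <= 38, this is the LCA
LCA = 36


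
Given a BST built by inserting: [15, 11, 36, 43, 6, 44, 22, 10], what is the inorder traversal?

Tree insertion order: [15, 11, 36, 43, 6, 44, 22, 10]
Tree (level-order array): [15, 11, 36, 6, None, 22, 43, None, 10, None, None, None, 44]
Inorder traversal: [6, 10, 11, 15, 22, 36, 43, 44]


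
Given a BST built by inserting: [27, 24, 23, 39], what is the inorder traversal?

Tree insertion order: [27, 24, 23, 39]
Tree (level-order array): [27, 24, 39, 23]
Inorder traversal: [23, 24, 27, 39]


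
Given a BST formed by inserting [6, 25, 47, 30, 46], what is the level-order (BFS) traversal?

Tree insertion order: [6, 25, 47, 30, 46]
Tree (level-order array): [6, None, 25, None, 47, 30, None, None, 46]
BFS from the root, enqueuing left then right child of each popped node:
  queue [6] -> pop 6, enqueue [25], visited so far: [6]
  queue [25] -> pop 25, enqueue [47], visited so far: [6, 25]
  queue [47] -> pop 47, enqueue [30], visited so far: [6, 25, 47]
  queue [30] -> pop 30, enqueue [46], visited so far: [6, 25, 47, 30]
  queue [46] -> pop 46, enqueue [none], visited so far: [6, 25, 47, 30, 46]
Result: [6, 25, 47, 30, 46]


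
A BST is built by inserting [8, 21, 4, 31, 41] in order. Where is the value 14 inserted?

Starting tree (level order): [8, 4, 21, None, None, None, 31, None, 41]
Insertion path: 8 -> 21
Result: insert 14 as left child of 21
Final tree (level order): [8, 4, 21, None, None, 14, 31, None, None, None, 41]


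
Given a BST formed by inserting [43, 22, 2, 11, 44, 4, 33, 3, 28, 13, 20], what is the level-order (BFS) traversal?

Tree insertion order: [43, 22, 2, 11, 44, 4, 33, 3, 28, 13, 20]
Tree (level-order array): [43, 22, 44, 2, 33, None, None, None, 11, 28, None, 4, 13, None, None, 3, None, None, 20]
BFS from the root, enqueuing left then right child of each popped node:
  queue [43] -> pop 43, enqueue [22, 44], visited so far: [43]
  queue [22, 44] -> pop 22, enqueue [2, 33], visited so far: [43, 22]
  queue [44, 2, 33] -> pop 44, enqueue [none], visited so far: [43, 22, 44]
  queue [2, 33] -> pop 2, enqueue [11], visited so far: [43, 22, 44, 2]
  queue [33, 11] -> pop 33, enqueue [28], visited so far: [43, 22, 44, 2, 33]
  queue [11, 28] -> pop 11, enqueue [4, 13], visited so far: [43, 22, 44, 2, 33, 11]
  queue [28, 4, 13] -> pop 28, enqueue [none], visited so far: [43, 22, 44, 2, 33, 11, 28]
  queue [4, 13] -> pop 4, enqueue [3], visited so far: [43, 22, 44, 2, 33, 11, 28, 4]
  queue [13, 3] -> pop 13, enqueue [20], visited so far: [43, 22, 44, 2, 33, 11, 28, 4, 13]
  queue [3, 20] -> pop 3, enqueue [none], visited so far: [43, 22, 44, 2, 33, 11, 28, 4, 13, 3]
  queue [20] -> pop 20, enqueue [none], visited so far: [43, 22, 44, 2, 33, 11, 28, 4, 13, 3, 20]
Result: [43, 22, 44, 2, 33, 11, 28, 4, 13, 3, 20]


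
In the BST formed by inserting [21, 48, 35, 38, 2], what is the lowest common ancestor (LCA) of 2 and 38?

Tree insertion order: [21, 48, 35, 38, 2]
Tree (level-order array): [21, 2, 48, None, None, 35, None, None, 38]
In a BST, the LCA of p=2, q=38 is the first node v on the
root-to-leaf path with p <= v <= q (go left if both < v, right if both > v).
Walk from root:
  at 21: 2 <= 21 <= 38, this is the LCA
LCA = 21


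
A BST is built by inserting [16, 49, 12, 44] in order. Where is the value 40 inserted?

Starting tree (level order): [16, 12, 49, None, None, 44]
Insertion path: 16 -> 49 -> 44
Result: insert 40 as left child of 44
Final tree (level order): [16, 12, 49, None, None, 44, None, 40]


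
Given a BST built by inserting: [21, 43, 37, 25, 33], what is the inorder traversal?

Tree insertion order: [21, 43, 37, 25, 33]
Tree (level-order array): [21, None, 43, 37, None, 25, None, None, 33]
Inorder traversal: [21, 25, 33, 37, 43]


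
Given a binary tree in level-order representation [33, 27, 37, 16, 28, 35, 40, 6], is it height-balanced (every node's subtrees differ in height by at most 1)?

Tree (level-order array): [33, 27, 37, 16, 28, 35, 40, 6]
Definition: a tree is height-balanced if, at every node, |h(left) - h(right)| <= 1 (empty subtree has height -1).
Bottom-up per-node check:
  node 6: h_left=-1, h_right=-1, diff=0 [OK], height=0
  node 16: h_left=0, h_right=-1, diff=1 [OK], height=1
  node 28: h_left=-1, h_right=-1, diff=0 [OK], height=0
  node 27: h_left=1, h_right=0, diff=1 [OK], height=2
  node 35: h_left=-1, h_right=-1, diff=0 [OK], height=0
  node 40: h_left=-1, h_right=-1, diff=0 [OK], height=0
  node 37: h_left=0, h_right=0, diff=0 [OK], height=1
  node 33: h_left=2, h_right=1, diff=1 [OK], height=3
All nodes satisfy the balance condition.
Result: Balanced


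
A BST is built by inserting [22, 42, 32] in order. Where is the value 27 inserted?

Starting tree (level order): [22, None, 42, 32]
Insertion path: 22 -> 42 -> 32
Result: insert 27 as left child of 32
Final tree (level order): [22, None, 42, 32, None, 27]


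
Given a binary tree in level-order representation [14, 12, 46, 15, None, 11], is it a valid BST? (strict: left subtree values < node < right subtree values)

Level-order array: [14, 12, 46, 15, None, 11]
Validate using subtree bounds (lo, hi): at each node, require lo < value < hi,
then recurse left with hi=value and right with lo=value.
Preorder trace (stopping at first violation):
  at node 14 with bounds (-inf, +inf): OK
  at node 12 with bounds (-inf, 14): OK
  at node 15 with bounds (-inf, 12): VIOLATION
Node 15 violates its bound: not (-inf < 15 < 12).
Result: Not a valid BST


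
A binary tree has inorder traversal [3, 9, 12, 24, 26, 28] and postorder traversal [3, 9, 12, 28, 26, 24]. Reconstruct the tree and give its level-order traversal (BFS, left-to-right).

Inorder:   [3, 9, 12, 24, 26, 28]
Postorder: [3, 9, 12, 28, 26, 24]
Algorithm: postorder visits root last, so walk postorder right-to-left;
each value is the root of the current inorder slice — split it at that
value, recurse on the right subtree first, then the left.
Recursive splits:
  root=24; inorder splits into left=[3, 9, 12], right=[26, 28]
  root=26; inorder splits into left=[], right=[28]
  root=28; inorder splits into left=[], right=[]
  root=12; inorder splits into left=[3, 9], right=[]
  root=9; inorder splits into left=[3], right=[]
  root=3; inorder splits into left=[], right=[]
Reconstructed level-order: [24, 12, 26, 9, 28, 3]


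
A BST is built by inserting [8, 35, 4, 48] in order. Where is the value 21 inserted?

Starting tree (level order): [8, 4, 35, None, None, None, 48]
Insertion path: 8 -> 35
Result: insert 21 as left child of 35
Final tree (level order): [8, 4, 35, None, None, 21, 48]


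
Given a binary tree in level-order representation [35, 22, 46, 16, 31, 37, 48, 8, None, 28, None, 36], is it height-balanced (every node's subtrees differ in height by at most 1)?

Tree (level-order array): [35, 22, 46, 16, 31, 37, 48, 8, None, 28, None, 36]
Definition: a tree is height-balanced if, at every node, |h(left) - h(right)| <= 1 (empty subtree has height -1).
Bottom-up per-node check:
  node 8: h_left=-1, h_right=-1, diff=0 [OK], height=0
  node 16: h_left=0, h_right=-1, diff=1 [OK], height=1
  node 28: h_left=-1, h_right=-1, diff=0 [OK], height=0
  node 31: h_left=0, h_right=-1, diff=1 [OK], height=1
  node 22: h_left=1, h_right=1, diff=0 [OK], height=2
  node 36: h_left=-1, h_right=-1, diff=0 [OK], height=0
  node 37: h_left=0, h_right=-1, diff=1 [OK], height=1
  node 48: h_left=-1, h_right=-1, diff=0 [OK], height=0
  node 46: h_left=1, h_right=0, diff=1 [OK], height=2
  node 35: h_left=2, h_right=2, diff=0 [OK], height=3
All nodes satisfy the balance condition.
Result: Balanced


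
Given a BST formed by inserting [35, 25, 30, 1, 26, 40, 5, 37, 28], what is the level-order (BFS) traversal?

Tree insertion order: [35, 25, 30, 1, 26, 40, 5, 37, 28]
Tree (level-order array): [35, 25, 40, 1, 30, 37, None, None, 5, 26, None, None, None, None, None, None, 28]
BFS from the root, enqueuing left then right child of each popped node:
  queue [35] -> pop 35, enqueue [25, 40], visited so far: [35]
  queue [25, 40] -> pop 25, enqueue [1, 30], visited so far: [35, 25]
  queue [40, 1, 30] -> pop 40, enqueue [37], visited so far: [35, 25, 40]
  queue [1, 30, 37] -> pop 1, enqueue [5], visited so far: [35, 25, 40, 1]
  queue [30, 37, 5] -> pop 30, enqueue [26], visited so far: [35, 25, 40, 1, 30]
  queue [37, 5, 26] -> pop 37, enqueue [none], visited so far: [35, 25, 40, 1, 30, 37]
  queue [5, 26] -> pop 5, enqueue [none], visited so far: [35, 25, 40, 1, 30, 37, 5]
  queue [26] -> pop 26, enqueue [28], visited so far: [35, 25, 40, 1, 30, 37, 5, 26]
  queue [28] -> pop 28, enqueue [none], visited so far: [35, 25, 40, 1, 30, 37, 5, 26, 28]
Result: [35, 25, 40, 1, 30, 37, 5, 26, 28]


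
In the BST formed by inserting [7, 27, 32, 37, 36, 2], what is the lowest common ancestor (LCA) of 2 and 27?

Tree insertion order: [7, 27, 32, 37, 36, 2]
Tree (level-order array): [7, 2, 27, None, None, None, 32, None, 37, 36]
In a BST, the LCA of p=2, q=27 is the first node v on the
root-to-leaf path with p <= v <= q (go left if both < v, right if both > v).
Walk from root:
  at 7: 2 <= 7 <= 27, this is the LCA
LCA = 7


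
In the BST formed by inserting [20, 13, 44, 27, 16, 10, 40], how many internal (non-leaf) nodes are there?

Tree built from: [20, 13, 44, 27, 16, 10, 40]
Tree (level-order array): [20, 13, 44, 10, 16, 27, None, None, None, None, None, None, 40]
Rule: An internal node has at least one child.
Per-node child counts:
  node 20: 2 child(ren)
  node 13: 2 child(ren)
  node 10: 0 child(ren)
  node 16: 0 child(ren)
  node 44: 1 child(ren)
  node 27: 1 child(ren)
  node 40: 0 child(ren)
Matching nodes: [20, 13, 44, 27]
Count of internal (non-leaf) nodes: 4


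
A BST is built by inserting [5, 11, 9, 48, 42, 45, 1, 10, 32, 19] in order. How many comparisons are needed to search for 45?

Search path for 45: 5 -> 11 -> 48 -> 42 -> 45
Found: True
Comparisons: 5


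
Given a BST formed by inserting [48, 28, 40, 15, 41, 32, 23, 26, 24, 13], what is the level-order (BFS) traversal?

Tree insertion order: [48, 28, 40, 15, 41, 32, 23, 26, 24, 13]
Tree (level-order array): [48, 28, None, 15, 40, 13, 23, 32, 41, None, None, None, 26, None, None, None, None, 24]
BFS from the root, enqueuing left then right child of each popped node:
  queue [48] -> pop 48, enqueue [28], visited so far: [48]
  queue [28] -> pop 28, enqueue [15, 40], visited so far: [48, 28]
  queue [15, 40] -> pop 15, enqueue [13, 23], visited so far: [48, 28, 15]
  queue [40, 13, 23] -> pop 40, enqueue [32, 41], visited so far: [48, 28, 15, 40]
  queue [13, 23, 32, 41] -> pop 13, enqueue [none], visited so far: [48, 28, 15, 40, 13]
  queue [23, 32, 41] -> pop 23, enqueue [26], visited so far: [48, 28, 15, 40, 13, 23]
  queue [32, 41, 26] -> pop 32, enqueue [none], visited so far: [48, 28, 15, 40, 13, 23, 32]
  queue [41, 26] -> pop 41, enqueue [none], visited so far: [48, 28, 15, 40, 13, 23, 32, 41]
  queue [26] -> pop 26, enqueue [24], visited so far: [48, 28, 15, 40, 13, 23, 32, 41, 26]
  queue [24] -> pop 24, enqueue [none], visited so far: [48, 28, 15, 40, 13, 23, 32, 41, 26, 24]
Result: [48, 28, 15, 40, 13, 23, 32, 41, 26, 24]


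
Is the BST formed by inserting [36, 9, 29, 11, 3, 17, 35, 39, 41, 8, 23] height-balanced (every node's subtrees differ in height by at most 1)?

Tree (level-order array): [36, 9, 39, 3, 29, None, 41, None, 8, 11, 35, None, None, None, None, None, 17, None, None, None, 23]
Definition: a tree is height-balanced if, at every node, |h(left) - h(right)| <= 1 (empty subtree has height -1).
Bottom-up per-node check:
  node 8: h_left=-1, h_right=-1, diff=0 [OK], height=0
  node 3: h_left=-1, h_right=0, diff=1 [OK], height=1
  node 23: h_left=-1, h_right=-1, diff=0 [OK], height=0
  node 17: h_left=-1, h_right=0, diff=1 [OK], height=1
  node 11: h_left=-1, h_right=1, diff=2 [FAIL (|-1-1|=2 > 1)], height=2
  node 35: h_left=-1, h_right=-1, diff=0 [OK], height=0
  node 29: h_left=2, h_right=0, diff=2 [FAIL (|2-0|=2 > 1)], height=3
  node 9: h_left=1, h_right=3, diff=2 [FAIL (|1-3|=2 > 1)], height=4
  node 41: h_left=-1, h_right=-1, diff=0 [OK], height=0
  node 39: h_left=-1, h_right=0, diff=1 [OK], height=1
  node 36: h_left=4, h_right=1, diff=3 [FAIL (|4-1|=3 > 1)], height=5
Node 11 violates the condition: |-1 - 1| = 2 > 1.
Result: Not balanced


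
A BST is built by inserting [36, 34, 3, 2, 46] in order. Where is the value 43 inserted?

Starting tree (level order): [36, 34, 46, 3, None, None, None, 2]
Insertion path: 36 -> 46
Result: insert 43 as left child of 46
Final tree (level order): [36, 34, 46, 3, None, 43, None, 2]


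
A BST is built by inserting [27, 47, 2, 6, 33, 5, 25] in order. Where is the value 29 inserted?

Starting tree (level order): [27, 2, 47, None, 6, 33, None, 5, 25]
Insertion path: 27 -> 47 -> 33
Result: insert 29 as left child of 33
Final tree (level order): [27, 2, 47, None, 6, 33, None, 5, 25, 29]


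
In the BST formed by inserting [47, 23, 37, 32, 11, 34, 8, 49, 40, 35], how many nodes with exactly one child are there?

Tree built from: [47, 23, 37, 32, 11, 34, 8, 49, 40, 35]
Tree (level-order array): [47, 23, 49, 11, 37, None, None, 8, None, 32, 40, None, None, None, 34, None, None, None, 35]
Rule: These are nodes with exactly 1 non-null child.
Per-node child counts:
  node 47: 2 child(ren)
  node 23: 2 child(ren)
  node 11: 1 child(ren)
  node 8: 0 child(ren)
  node 37: 2 child(ren)
  node 32: 1 child(ren)
  node 34: 1 child(ren)
  node 35: 0 child(ren)
  node 40: 0 child(ren)
  node 49: 0 child(ren)
Matching nodes: [11, 32, 34]
Count of nodes with exactly one child: 3


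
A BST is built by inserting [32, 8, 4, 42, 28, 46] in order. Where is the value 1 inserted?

Starting tree (level order): [32, 8, 42, 4, 28, None, 46]
Insertion path: 32 -> 8 -> 4
Result: insert 1 as left child of 4
Final tree (level order): [32, 8, 42, 4, 28, None, 46, 1]


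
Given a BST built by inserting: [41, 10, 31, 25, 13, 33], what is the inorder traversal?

Tree insertion order: [41, 10, 31, 25, 13, 33]
Tree (level-order array): [41, 10, None, None, 31, 25, 33, 13]
Inorder traversal: [10, 13, 25, 31, 33, 41]


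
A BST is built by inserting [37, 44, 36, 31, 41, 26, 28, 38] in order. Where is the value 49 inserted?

Starting tree (level order): [37, 36, 44, 31, None, 41, None, 26, None, 38, None, None, 28]
Insertion path: 37 -> 44
Result: insert 49 as right child of 44
Final tree (level order): [37, 36, 44, 31, None, 41, 49, 26, None, 38, None, None, None, None, 28]


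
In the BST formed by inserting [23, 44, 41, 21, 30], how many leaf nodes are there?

Tree built from: [23, 44, 41, 21, 30]
Tree (level-order array): [23, 21, 44, None, None, 41, None, 30]
Rule: A leaf has 0 children.
Per-node child counts:
  node 23: 2 child(ren)
  node 21: 0 child(ren)
  node 44: 1 child(ren)
  node 41: 1 child(ren)
  node 30: 0 child(ren)
Matching nodes: [21, 30]
Count of leaf nodes: 2


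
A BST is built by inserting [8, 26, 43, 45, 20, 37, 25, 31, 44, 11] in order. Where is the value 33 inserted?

Starting tree (level order): [8, None, 26, 20, 43, 11, 25, 37, 45, None, None, None, None, 31, None, 44]
Insertion path: 8 -> 26 -> 43 -> 37 -> 31
Result: insert 33 as right child of 31
Final tree (level order): [8, None, 26, 20, 43, 11, 25, 37, 45, None, None, None, None, 31, None, 44, None, None, 33]


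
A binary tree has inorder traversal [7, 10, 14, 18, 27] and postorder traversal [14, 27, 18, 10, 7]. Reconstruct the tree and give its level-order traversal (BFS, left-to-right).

Inorder:   [7, 10, 14, 18, 27]
Postorder: [14, 27, 18, 10, 7]
Algorithm: postorder visits root last, so walk postorder right-to-left;
each value is the root of the current inorder slice — split it at that
value, recurse on the right subtree first, then the left.
Recursive splits:
  root=7; inorder splits into left=[], right=[10, 14, 18, 27]
  root=10; inorder splits into left=[], right=[14, 18, 27]
  root=18; inorder splits into left=[14], right=[27]
  root=27; inorder splits into left=[], right=[]
  root=14; inorder splits into left=[], right=[]
Reconstructed level-order: [7, 10, 18, 14, 27]


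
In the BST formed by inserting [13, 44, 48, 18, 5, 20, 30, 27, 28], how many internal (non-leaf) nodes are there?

Tree built from: [13, 44, 48, 18, 5, 20, 30, 27, 28]
Tree (level-order array): [13, 5, 44, None, None, 18, 48, None, 20, None, None, None, 30, 27, None, None, 28]
Rule: An internal node has at least one child.
Per-node child counts:
  node 13: 2 child(ren)
  node 5: 0 child(ren)
  node 44: 2 child(ren)
  node 18: 1 child(ren)
  node 20: 1 child(ren)
  node 30: 1 child(ren)
  node 27: 1 child(ren)
  node 28: 0 child(ren)
  node 48: 0 child(ren)
Matching nodes: [13, 44, 18, 20, 30, 27]
Count of internal (non-leaf) nodes: 6


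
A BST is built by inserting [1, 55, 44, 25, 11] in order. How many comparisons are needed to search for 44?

Search path for 44: 1 -> 55 -> 44
Found: True
Comparisons: 3


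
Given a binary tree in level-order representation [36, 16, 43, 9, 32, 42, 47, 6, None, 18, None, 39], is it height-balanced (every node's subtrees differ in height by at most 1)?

Tree (level-order array): [36, 16, 43, 9, 32, 42, 47, 6, None, 18, None, 39]
Definition: a tree is height-balanced if, at every node, |h(left) - h(right)| <= 1 (empty subtree has height -1).
Bottom-up per-node check:
  node 6: h_left=-1, h_right=-1, diff=0 [OK], height=0
  node 9: h_left=0, h_right=-1, diff=1 [OK], height=1
  node 18: h_left=-1, h_right=-1, diff=0 [OK], height=0
  node 32: h_left=0, h_right=-1, diff=1 [OK], height=1
  node 16: h_left=1, h_right=1, diff=0 [OK], height=2
  node 39: h_left=-1, h_right=-1, diff=0 [OK], height=0
  node 42: h_left=0, h_right=-1, diff=1 [OK], height=1
  node 47: h_left=-1, h_right=-1, diff=0 [OK], height=0
  node 43: h_left=1, h_right=0, diff=1 [OK], height=2
  node 36: h_left=2, h_right=2, diff=0 [OK], height=3
All nodes satisfy the balance condition.
Result: Balanced


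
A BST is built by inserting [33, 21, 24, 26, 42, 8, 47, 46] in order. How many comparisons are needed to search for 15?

Search path for 15: 33 -> 21 -> 8
Found: False
Comparisons: 3


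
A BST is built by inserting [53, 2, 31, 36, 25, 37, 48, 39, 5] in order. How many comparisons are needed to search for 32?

Search path for 32: 53 -> 2 -> 31 -> 36
Found: False
Comparisons: 4


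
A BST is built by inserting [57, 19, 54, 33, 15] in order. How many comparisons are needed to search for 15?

Search path for 15: 57 -> 19 -> 15
Found: True
Comparisons: 3


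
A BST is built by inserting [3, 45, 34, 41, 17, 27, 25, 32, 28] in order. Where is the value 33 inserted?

Starting tree (level order): [3, None, 45, 34, None, 17, 41, None, 27, None, None, 25, 32, None, None, 28]
Insertion path: 3 -> 45 -> 34 -> 17 -> 27 -> 32
Result: insert 33 as right child of 32
Final tree (level order): [3, None, 45, 34, None, 17, 41, None, 27, None, None, 25, 32, None, None, 28, 33]


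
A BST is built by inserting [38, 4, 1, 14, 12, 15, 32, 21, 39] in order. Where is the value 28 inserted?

Starting tree (level order): [38, 4, 39, 1, 14, None, None, None, None, 12, 15, None, None, None, 32, 21]
Insertion path: 38 -> 4 -> 14 -> 15 -> 32 -> 21
Result: insert 28 as right child of 21
Final tree (level order): [38, 4, 39, 1, 14, None, None, None, None, 12, 15, None, None, None, 32, 21, None, None, 28]


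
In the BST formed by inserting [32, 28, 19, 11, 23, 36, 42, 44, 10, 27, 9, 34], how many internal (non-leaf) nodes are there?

Tree built from: [32, 28, 19, 11, 23, 36, 42, 44, 10, 27, 9, 34]
Tree (level-order array): [32, 28, 36, 19, None, 34, 42, 11, 23, None, None, None, 44, 10, None, None, 27, None, None, 9]
Rule: An internal node has at least one child.
Per-node child counts:
  node 32: 2 child(ren)
  node 28: 1 child(ren)
  node 19: 2 child(ren)
  node 11: 1 child(ren)
  node 10: 1 child(ren)
  node 9: 0 child(ren)
  node 23: 1 child(ren)
  node 27: 0 child(ren)
  node 36: 2 child(ren)
  node 34: 0 child(ren)
  node 42: 1 child(ren)
  node 44: 0 child(ren)
Matching nodes: [32, 28, 19, 11, 10, 23, 36, 42]
Count of internal (non-leaf) nodes: 8


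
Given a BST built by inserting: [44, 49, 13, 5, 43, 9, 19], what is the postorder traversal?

Tree insertion order: [44, 49, 13, 5, 43, 9, 19]
Tree (level-order array): [44, 13, 49, 5, 43, None, None, None, 9, 19]
Postorder traversal: [9, 5, 19, 43, 13, 49, 44]


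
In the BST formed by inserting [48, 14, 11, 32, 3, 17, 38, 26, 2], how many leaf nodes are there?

Tree built from: [48, 14, 11, 32, 3, 17, 38, 26, 2]
Tree (level-order array): [48, 14, None, 11, 32, 3, None, 17, 38, 2, None, None, 26]
Rule: A leaf has 0 children.
Per-node child counts:
  node 48: 1 child(ren)
  node 14: 2 child(ren)
  node 11: 1 child(ren)
  node 3: 1 child(ren)
  node 2: 0 child(ren)
  node 32: 2 child(ren)
  node 17: 1 child(ren)
  node 26: 0 child(ren)
  node 38: 0 child(ren)
Matching nodes: [2, 26, 38]
Count of leaf nodes: 3


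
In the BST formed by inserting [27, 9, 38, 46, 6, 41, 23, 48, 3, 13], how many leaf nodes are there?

Tree built from: [27, 9, 38, 46, 6, 41, 23, 48, 3, 13]
Tree (level-order array): [27, 9, 38, 6, 23, None, 46, 3, None, 13, None, 41, 48]
Rule: A leaf has 0 children.
Per-node child counts:
  node 27: 2 child(ren)
  node 9: 2 child(ren)
  node 6: 1 child(ren)
  node 3: 0 child(ren)
  node 23: 1 child(ren)
  node 13: 0 child(ren)
  node 38: 1 child(ren)
  node 46: 2 child(ren)
  node 41: 0 child(ren)
  node 48: 0 child(ren)
Matching nodes: [3, 13, 41, 48]
Count of leaf nodes: 4
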